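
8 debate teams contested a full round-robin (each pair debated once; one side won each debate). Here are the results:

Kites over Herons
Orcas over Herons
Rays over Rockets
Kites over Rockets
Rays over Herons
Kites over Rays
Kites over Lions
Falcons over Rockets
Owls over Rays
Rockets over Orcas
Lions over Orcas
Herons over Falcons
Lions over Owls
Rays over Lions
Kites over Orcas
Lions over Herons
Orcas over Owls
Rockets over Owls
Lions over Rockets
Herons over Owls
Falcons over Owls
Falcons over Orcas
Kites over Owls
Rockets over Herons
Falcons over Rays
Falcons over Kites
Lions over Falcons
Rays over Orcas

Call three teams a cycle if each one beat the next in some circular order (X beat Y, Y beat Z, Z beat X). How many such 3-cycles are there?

10

Win totals: Orcas 2, Lions 5, Kites 6, Owls 1, Rays 4, Rockets 3, Falcons 5, Herons 2.
A team with w wins dominates both others in C(w,2) triples; summing gives 1 + 10 + 15 + 0 + 6 + 3 + 10 + 1 = 46 transitive triples.
Total triples C(8,3) = 56, so cyclic triples = 56 − 46 = 10.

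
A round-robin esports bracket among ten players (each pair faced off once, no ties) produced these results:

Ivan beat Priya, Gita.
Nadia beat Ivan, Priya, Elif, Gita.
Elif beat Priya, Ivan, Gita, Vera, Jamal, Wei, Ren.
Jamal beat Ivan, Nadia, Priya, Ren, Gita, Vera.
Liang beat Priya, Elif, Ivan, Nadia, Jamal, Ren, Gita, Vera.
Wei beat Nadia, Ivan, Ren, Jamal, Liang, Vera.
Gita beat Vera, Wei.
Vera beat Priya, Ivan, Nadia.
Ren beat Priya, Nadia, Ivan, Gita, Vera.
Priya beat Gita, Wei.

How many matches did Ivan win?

Ivan's results: beat Gita, Priya; lost to Nadia, Jamal, Vera, Elif, Ren, Wei, Liang.
That is 2 wins.

2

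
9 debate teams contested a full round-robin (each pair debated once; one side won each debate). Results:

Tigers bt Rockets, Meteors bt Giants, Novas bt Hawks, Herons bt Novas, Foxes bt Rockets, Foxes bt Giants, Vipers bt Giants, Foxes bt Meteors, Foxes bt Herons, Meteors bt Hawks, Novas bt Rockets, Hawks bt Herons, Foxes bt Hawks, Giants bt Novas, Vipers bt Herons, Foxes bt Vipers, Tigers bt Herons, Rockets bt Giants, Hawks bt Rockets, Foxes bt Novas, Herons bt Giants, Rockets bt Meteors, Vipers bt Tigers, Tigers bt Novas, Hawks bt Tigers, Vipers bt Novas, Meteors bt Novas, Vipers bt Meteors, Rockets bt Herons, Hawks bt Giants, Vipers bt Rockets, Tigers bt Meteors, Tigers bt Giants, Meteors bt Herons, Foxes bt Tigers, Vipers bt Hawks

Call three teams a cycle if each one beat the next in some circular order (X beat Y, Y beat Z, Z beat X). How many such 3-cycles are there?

8

Win totals: Meteors 4, Giants 1, Rockets 3, Hawks 4, Vipers 7, Novas 2, Tigers 5, Foxes 8, Herons 2.
A team with w wins dominates both others in C(w,2) triples; summing gives 6 + 0 + 3 + 6 + 21 + 1 + 10 + 28 + 1 = 76 transitive triples.
Total triples C(9,3) = 84, so cyclic triples = 84 − 76 = 8.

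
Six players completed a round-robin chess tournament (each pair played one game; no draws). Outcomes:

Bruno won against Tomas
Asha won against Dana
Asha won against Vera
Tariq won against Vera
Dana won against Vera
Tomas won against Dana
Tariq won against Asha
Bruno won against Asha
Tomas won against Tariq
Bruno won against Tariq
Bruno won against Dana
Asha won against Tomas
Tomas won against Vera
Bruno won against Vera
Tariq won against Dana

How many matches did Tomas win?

3

Tomas' results: beat Tariq, Vera, Dana; lost to Bruno, Asha.
That is 3 wins.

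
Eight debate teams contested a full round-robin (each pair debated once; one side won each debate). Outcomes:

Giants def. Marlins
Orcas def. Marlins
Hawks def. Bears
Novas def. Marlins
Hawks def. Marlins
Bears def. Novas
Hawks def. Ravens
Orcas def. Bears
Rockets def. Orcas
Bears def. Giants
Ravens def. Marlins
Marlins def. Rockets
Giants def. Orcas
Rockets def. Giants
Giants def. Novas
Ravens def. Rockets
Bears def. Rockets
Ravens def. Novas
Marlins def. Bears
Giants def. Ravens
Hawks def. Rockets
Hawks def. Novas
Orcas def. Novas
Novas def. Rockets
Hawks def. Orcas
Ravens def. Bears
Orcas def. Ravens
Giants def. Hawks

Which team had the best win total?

Win totals: Rockets 2, Orcas 4, Giants 5, Bears 3, Hawks 6, Marlins 2, Novas 2, Ravens 4.
Hawks leads with 6 wins (next highest: 5).

Hawks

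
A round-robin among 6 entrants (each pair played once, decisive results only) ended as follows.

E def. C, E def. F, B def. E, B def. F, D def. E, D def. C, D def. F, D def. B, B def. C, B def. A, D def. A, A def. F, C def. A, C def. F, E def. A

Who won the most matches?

Win totals: A 1, B 4, C 2, D 5, E 3, F 0.
D leads with 5 wins (next highest: 4).

D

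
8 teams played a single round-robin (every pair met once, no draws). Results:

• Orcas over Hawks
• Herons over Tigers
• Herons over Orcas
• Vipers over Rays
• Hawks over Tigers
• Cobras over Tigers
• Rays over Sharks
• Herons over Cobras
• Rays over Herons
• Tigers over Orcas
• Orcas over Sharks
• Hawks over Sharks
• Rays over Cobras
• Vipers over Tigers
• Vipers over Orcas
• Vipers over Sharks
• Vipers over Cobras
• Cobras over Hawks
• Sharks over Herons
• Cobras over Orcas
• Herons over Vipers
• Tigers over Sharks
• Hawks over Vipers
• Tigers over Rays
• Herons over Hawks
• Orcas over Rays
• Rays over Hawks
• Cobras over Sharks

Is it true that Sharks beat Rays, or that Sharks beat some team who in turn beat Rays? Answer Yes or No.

Sharks did not beat Rays directly.
Sharks beat Herons, but each of them lost to Rays. No two-step path.

No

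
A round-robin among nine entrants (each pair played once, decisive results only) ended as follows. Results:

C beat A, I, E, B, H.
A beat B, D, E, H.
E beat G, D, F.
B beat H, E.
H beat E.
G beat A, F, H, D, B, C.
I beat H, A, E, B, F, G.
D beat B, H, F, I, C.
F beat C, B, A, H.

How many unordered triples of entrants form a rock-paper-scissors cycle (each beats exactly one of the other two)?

Win totals: A 4, B 2, C 5, D 5, E 3, F 4, G 6, H 1, I 6.
An entrant with w wins dominates both others in C(w,2) triples; summing gives 6 + 1 + 10 + 10 + 3 + 6 + 15 + 0 + 15 = 66 transitive triples.
Total triples C(9,3) = 84, so cyclic triples = 84 − 66 = 18.

18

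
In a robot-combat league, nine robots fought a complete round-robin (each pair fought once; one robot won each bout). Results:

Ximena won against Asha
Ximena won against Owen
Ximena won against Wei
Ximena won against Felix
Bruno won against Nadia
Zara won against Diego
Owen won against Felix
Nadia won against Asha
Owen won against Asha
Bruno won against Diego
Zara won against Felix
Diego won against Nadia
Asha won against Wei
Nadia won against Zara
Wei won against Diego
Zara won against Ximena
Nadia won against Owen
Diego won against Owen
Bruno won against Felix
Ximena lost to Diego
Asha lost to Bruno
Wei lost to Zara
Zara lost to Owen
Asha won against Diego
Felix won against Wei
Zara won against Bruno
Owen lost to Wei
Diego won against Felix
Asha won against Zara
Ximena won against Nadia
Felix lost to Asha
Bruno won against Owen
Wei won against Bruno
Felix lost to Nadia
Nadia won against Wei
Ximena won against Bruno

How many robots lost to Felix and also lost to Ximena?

1

Felix beat: Wei.
Ximena beat: Wei, Nadia, Asha, Owen, Felix, Bruno.
Both beat: Wei — 1.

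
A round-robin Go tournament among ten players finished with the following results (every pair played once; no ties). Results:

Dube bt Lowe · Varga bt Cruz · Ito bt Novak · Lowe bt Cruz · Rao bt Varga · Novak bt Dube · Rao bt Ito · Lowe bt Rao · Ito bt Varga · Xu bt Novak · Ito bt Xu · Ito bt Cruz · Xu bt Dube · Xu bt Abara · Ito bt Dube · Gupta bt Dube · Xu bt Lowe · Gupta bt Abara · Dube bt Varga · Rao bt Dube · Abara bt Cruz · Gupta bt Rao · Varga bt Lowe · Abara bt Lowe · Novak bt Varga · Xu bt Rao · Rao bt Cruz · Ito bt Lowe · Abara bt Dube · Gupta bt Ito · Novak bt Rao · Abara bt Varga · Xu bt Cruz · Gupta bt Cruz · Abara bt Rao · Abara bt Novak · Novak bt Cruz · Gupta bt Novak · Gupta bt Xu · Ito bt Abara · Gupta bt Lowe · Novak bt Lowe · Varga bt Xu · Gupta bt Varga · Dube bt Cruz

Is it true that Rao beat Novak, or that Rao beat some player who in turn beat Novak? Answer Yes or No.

Yes

Rao did not beat Novak directly.
Rao beat Cruz, Varga, Dube, Ito. Of those, Ito beat Novak.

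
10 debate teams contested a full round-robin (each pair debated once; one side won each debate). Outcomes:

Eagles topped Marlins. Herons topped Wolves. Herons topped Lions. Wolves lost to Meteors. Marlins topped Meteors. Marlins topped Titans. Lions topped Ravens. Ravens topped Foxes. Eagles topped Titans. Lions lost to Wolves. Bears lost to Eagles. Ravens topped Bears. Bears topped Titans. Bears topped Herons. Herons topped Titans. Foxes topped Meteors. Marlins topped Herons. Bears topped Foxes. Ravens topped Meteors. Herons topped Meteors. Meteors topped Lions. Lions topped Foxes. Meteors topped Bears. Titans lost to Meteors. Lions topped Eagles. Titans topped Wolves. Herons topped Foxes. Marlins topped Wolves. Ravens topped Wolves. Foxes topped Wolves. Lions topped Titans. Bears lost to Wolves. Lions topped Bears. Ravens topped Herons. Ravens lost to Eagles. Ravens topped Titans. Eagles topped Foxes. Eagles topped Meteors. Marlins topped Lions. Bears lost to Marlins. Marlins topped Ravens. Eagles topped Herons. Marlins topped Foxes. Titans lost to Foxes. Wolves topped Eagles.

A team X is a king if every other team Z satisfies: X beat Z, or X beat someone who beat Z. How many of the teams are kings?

Wolves reaches everyone (king).
Marlins reaches everyone (king).
Titans cannot reach Marlins, Meteors, Ravens, Herons, Foxes in two steps.
Lions reaches everyone (king).
Bears cannot reach Marlins, Ravens, Eagles in two steps.
Meteors cannot reach Marlins in two steps.
Ravens cannot reach Marlins in two steps.
Herons cannot reach Marlins in two steps.
Foxes cannot reach Marlins, Ravens, Herons in two steps.
Eagles reaches everyone (king).
Kings: Wolves, Marlins, Lions, Eagles — 4.

4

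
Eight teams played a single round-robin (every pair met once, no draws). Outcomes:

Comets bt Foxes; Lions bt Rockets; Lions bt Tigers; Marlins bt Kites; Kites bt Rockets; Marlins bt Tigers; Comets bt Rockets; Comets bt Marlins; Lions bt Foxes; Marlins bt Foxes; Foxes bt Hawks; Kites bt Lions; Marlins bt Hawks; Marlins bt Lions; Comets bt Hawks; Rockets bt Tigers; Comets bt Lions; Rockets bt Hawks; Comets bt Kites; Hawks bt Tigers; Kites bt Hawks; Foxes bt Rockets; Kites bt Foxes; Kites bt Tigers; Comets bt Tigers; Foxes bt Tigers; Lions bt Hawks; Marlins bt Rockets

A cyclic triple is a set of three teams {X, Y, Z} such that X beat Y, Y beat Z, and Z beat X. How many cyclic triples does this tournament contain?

Win totals: Rockets 2, Hawks 1, Comets 7, Foxes 3, Kites 5, Lions 4, Tigers 0, Marlins 6.
A team with w wins dominates both others in C(w,2) triples; summing gives 1 + 0 + 21 + 3 + 10 + 6 + 0 + 15 = 56 transitive triples.
Total triples C(8,3) = 56, so cyclic triples = 56 − 56 = 0.

0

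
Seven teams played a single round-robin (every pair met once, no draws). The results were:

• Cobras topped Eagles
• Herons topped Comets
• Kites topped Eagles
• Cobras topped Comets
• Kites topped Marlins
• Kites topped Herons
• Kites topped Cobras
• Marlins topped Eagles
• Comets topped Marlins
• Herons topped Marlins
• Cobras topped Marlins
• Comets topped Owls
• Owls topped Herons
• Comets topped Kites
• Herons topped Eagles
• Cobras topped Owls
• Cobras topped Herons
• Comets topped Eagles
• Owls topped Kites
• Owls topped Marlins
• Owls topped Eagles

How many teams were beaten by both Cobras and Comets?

3

Cobras beat: Herons, Eagles, Marlins, Comets, Owls.
Comets beat: Eagles, Kites, Marlins, Owls.
Both beat: Eagles, Marlins, Owls — 3.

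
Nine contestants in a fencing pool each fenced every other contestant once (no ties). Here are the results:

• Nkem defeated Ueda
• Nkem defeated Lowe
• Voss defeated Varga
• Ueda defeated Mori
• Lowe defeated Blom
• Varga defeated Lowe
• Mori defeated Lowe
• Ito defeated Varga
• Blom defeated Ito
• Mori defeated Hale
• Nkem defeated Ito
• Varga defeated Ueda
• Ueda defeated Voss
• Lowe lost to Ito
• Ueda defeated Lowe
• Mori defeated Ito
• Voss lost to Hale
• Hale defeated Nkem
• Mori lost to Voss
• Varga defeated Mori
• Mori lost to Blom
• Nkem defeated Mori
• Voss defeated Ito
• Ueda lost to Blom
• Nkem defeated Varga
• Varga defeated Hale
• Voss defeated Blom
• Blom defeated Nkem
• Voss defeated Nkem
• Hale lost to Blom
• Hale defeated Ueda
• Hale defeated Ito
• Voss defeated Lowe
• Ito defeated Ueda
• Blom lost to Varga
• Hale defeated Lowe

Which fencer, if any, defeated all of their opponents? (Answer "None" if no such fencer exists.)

Highest win total is Voss with 6 (out of 8 possible).
Voss lost to Hale, Ueda, so no fencer went undefeated.

None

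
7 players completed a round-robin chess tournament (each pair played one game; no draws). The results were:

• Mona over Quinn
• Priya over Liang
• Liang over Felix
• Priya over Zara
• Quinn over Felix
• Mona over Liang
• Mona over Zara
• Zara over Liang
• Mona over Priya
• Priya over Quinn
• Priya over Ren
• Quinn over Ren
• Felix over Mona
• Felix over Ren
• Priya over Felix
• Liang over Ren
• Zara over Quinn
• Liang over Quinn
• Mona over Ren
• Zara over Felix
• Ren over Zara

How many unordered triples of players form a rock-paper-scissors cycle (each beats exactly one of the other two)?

7

Win totals: Mona 5, Liang 3, Quinn 2, Felix 2, Priya 5, Zara 3, Ren 1.
A player with w wins dominates both others in C(w,2) triples; summing gives 10 + 3 + 1 + 1 + 10 + 3 + 0 = 28 transitive triples.
Total triples C(7,3) = 35, so cyclic triples = 35 − 28 = 7.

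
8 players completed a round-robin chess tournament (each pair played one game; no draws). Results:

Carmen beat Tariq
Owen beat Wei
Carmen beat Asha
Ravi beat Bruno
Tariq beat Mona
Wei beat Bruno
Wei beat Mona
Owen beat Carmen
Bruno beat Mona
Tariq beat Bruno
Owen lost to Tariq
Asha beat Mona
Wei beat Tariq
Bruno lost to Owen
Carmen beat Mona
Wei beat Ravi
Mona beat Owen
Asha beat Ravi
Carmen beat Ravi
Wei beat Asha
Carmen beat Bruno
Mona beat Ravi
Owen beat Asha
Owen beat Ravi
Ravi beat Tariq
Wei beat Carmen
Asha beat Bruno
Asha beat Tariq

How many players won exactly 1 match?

1

Win totals: Carmen 5, Mona 2, Ravi 2, Bruno 1, Tariq 3, Owen 5, Asha 4, Wei 6.
Exactly 1: Bruno — 1 player.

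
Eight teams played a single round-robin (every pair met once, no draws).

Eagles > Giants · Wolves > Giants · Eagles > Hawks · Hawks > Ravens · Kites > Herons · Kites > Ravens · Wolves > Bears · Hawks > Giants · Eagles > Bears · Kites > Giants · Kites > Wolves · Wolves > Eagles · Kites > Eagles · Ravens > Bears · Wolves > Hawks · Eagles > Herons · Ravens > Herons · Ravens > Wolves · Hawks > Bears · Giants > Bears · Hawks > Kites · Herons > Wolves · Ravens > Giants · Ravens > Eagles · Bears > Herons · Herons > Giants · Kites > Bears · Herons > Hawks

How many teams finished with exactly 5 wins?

1

Win totals: Bears 1, Wolves 4, Ravens 5, Herons 3, Hawks 4, Eagles 4, Kites 6, Giants 1.
Exactly 5: Ravens — 1 team.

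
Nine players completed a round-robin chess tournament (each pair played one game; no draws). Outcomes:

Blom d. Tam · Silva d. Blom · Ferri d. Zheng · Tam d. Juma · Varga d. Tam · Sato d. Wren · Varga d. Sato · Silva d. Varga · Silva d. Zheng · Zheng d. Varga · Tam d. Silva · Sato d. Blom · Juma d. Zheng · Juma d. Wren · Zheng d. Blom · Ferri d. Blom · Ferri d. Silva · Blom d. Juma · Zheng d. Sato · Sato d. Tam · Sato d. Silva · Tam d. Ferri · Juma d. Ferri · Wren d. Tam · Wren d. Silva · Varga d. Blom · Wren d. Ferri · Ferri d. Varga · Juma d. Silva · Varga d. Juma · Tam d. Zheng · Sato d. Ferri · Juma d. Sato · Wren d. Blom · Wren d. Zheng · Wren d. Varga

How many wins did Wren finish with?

Wren's results: beat Tam, Zheng, Silva, Varga, Ferri, Blom; lost to Sato, Juma.
That is 6 wins.

6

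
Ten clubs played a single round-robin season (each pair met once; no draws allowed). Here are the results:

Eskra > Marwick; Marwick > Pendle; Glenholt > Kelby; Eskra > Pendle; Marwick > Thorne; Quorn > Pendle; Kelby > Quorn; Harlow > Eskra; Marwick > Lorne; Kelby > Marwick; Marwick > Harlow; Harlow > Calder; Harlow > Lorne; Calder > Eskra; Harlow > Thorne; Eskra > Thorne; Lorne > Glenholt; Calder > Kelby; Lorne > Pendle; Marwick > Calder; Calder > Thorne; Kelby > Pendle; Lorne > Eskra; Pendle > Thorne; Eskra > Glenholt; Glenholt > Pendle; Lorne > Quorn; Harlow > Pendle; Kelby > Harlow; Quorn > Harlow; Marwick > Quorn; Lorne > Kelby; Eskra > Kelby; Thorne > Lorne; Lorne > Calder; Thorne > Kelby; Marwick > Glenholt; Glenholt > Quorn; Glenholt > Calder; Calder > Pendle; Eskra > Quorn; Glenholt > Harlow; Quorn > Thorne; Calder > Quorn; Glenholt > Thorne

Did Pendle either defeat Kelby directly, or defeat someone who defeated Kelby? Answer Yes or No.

Yes

Pendle did not beat Kelby directly.
Pendle beat Thorne. Of those, Thorne beat Kelby.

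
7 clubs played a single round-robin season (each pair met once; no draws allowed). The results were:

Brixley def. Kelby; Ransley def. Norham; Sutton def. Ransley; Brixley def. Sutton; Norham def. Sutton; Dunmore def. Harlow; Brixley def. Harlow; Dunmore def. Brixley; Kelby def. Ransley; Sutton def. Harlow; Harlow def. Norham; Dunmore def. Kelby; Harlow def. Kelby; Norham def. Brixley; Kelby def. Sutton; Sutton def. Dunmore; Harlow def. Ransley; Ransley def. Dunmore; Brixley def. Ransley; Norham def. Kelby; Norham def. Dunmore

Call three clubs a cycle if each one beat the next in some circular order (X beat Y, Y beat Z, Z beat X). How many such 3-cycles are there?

Win totals: Sutton 3, Brixley 4, Harlow 3, Norham 4, Ransley 2, Kelby 2, Dunmore 3.
A club with w wins dominates both others in C(w,2) triples; summing gives 3 + 6 + 3 + 6 + 1 + 1 + 3 = 23 transitive triples.
Total triples C(7,3) = 35, so cyclic triples = 35 − 23 = 12.

12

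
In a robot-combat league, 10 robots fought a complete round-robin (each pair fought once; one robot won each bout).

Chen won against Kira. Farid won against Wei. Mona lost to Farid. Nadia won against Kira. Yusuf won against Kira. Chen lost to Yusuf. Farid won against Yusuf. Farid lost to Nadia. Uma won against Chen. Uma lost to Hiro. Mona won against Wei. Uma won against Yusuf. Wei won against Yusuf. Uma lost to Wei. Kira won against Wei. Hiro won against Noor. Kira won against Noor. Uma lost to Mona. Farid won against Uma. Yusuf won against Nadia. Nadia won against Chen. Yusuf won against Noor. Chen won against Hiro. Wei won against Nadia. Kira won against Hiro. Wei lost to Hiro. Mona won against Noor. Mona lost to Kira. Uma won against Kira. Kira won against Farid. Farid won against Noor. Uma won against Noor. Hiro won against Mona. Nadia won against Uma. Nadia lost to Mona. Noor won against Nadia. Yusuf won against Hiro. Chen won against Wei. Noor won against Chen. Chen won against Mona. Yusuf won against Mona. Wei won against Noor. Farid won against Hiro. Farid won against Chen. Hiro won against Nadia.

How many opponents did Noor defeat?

2

Noor's results: beat Chen, Nadia; lost to Wei, Hiro, Uma, Mona, Yusuf, Farid, Kira.
That is 2 wins.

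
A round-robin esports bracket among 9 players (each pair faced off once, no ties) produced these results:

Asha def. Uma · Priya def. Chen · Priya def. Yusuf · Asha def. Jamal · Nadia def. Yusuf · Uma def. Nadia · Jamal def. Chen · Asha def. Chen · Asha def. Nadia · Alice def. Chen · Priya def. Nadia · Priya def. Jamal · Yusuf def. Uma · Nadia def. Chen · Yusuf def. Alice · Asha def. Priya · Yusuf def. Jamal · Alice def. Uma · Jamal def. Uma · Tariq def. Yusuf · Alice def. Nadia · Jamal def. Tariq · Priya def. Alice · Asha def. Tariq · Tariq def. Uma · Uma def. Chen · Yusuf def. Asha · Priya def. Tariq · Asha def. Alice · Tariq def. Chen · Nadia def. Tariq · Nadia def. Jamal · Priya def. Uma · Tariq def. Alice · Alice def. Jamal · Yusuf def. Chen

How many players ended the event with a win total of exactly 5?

Win totals: Priya 7, Tariq 4, Asha 7, Alice 4, Jamal 3, Chen 0, Yusuf 5, Uma 2, Nadia 4.
Exactly 5: Yusuf — 1 player.

1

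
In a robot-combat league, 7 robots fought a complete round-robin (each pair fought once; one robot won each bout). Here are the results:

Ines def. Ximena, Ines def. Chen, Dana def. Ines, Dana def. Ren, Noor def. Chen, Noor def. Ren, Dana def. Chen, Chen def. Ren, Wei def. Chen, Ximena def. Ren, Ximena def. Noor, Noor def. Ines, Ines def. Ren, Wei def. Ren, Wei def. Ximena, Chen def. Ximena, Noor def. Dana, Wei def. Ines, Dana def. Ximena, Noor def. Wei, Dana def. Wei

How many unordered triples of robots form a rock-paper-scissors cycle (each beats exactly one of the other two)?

4

Win totals: Wei 4, Ines 3, Dana 5, Noor 5, Ren 0, Chen 2, Ximena 2.
A robot with w wins dominates both others in C(w,2) triples; summing gives 6 + 3 + 10 + 10 + 0 + 1 + 1 = 31 transitive triples.
Total triples C(7,3) = 35, so cyclic triples = 35 − 31 = 4.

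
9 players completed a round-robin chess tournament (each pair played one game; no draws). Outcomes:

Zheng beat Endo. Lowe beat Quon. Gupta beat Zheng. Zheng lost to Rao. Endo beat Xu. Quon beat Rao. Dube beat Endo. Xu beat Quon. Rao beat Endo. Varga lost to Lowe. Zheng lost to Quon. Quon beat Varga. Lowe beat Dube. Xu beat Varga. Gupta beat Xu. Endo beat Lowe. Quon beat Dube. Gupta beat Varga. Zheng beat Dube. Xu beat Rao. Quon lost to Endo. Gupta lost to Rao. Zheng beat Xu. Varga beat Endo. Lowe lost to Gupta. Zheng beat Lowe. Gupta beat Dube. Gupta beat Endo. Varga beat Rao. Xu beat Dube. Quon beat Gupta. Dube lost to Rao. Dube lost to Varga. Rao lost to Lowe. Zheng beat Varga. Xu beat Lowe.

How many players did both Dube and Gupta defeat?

Dube beat: Endo.
Gupta beat: Dube, Varga, Lowe, Xu, Zheng, Endo.
Both beat: Endo — 1.

1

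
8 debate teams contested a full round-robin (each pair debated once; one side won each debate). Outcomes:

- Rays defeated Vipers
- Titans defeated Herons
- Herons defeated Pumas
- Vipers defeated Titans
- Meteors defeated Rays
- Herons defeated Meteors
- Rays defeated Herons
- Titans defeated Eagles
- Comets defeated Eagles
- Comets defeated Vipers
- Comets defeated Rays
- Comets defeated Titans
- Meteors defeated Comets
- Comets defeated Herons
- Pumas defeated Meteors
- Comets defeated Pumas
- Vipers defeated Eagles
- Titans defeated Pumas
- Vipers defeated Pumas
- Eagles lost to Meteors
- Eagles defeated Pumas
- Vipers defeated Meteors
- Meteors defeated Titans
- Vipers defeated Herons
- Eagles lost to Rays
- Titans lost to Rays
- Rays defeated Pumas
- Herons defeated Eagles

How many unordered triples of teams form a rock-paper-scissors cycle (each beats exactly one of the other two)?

9

Win totals: Rays 5, Herons 3, Meteors 4, Comets 6, Titans 3, Eagles 1, Pumas 1, Vipers 5.
A team with w wins dominates both others in C(w,2) triples; summing gives 10 + 3 + 6 + 15 + 3 + 0 + 0 + 10 = 47 transitive triples.
Total triples C(8,3) = 56, so cyclic triples = 56 − 47 = 9.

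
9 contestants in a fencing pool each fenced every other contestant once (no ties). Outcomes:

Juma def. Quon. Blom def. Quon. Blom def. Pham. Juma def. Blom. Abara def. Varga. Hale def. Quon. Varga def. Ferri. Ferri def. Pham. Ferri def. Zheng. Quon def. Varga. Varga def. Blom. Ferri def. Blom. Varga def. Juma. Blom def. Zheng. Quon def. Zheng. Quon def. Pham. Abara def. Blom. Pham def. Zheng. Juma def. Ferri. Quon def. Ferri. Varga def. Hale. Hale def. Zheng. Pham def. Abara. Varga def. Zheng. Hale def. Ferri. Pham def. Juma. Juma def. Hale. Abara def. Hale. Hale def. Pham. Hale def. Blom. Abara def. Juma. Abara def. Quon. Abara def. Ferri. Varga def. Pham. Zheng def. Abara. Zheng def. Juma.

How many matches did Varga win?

Varga's results: beat Blom, Hale, Pham, Zheng, Juma, Ferri; lost to Quon, Abara.
That is 6 wins.

6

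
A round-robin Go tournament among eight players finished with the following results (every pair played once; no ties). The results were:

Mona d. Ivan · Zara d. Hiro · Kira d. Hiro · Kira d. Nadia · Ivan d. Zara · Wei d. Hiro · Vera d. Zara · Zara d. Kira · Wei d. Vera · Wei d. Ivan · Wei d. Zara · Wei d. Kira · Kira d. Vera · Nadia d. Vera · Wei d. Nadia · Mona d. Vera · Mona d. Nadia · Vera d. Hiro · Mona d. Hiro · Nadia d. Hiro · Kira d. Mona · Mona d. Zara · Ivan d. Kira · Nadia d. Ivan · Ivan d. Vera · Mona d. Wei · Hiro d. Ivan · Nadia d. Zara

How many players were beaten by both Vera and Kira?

1

Vera beat: Hiro, Zara.
Kira beat: Mona, Nadia, Hiro, Vera.
Both beat: Hiro — 1.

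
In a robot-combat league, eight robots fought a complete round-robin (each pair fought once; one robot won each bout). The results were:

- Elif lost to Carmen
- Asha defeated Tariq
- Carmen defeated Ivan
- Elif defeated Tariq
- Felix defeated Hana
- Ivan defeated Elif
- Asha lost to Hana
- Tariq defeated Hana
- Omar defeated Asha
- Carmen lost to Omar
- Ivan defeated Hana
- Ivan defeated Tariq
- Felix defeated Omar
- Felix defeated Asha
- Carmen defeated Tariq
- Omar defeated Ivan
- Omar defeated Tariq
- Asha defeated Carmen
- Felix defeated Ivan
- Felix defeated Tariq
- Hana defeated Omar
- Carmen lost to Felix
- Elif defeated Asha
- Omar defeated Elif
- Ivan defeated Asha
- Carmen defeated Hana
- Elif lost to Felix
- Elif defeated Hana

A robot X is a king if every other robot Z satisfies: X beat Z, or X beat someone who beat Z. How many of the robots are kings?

Carmen cannot reach Felix in two steps.
Tariq cannot reach Carmen, Ivan, Felix, Elif in two steps.
Hana cannot reach Felix in two steps.
Omar cannot reach Felix in two steps.
Ivan cannot reach Felix in two steps.
Felix reaches everyone (king).
Asha cannot reach Omar, Felix in two steps.
Elif cannot reach Ivan, Felix in two steps.
Kings: Felix — 1.

1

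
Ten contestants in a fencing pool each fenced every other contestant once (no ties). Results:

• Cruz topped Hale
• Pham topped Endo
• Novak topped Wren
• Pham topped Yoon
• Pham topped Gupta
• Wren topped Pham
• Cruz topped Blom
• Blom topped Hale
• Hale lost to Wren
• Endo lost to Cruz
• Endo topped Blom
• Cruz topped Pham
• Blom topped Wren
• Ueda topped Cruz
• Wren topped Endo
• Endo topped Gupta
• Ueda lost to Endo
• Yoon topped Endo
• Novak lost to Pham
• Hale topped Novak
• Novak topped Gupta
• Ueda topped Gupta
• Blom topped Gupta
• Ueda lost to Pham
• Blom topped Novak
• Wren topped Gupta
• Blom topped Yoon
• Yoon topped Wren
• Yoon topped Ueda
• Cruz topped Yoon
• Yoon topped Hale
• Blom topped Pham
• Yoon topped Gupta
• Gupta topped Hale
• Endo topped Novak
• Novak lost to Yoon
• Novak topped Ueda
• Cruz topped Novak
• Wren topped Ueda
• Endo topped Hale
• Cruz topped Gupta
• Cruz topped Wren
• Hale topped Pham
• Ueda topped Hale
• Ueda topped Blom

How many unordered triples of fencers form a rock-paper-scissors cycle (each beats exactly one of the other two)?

Win totals: Blom 6, Gupta 1, Novak 3, Hale 2, Yoon 6, Cruz 8, Endo 5, Pham 5, Wren 5, Ueda 4.
A fencer with w wins dominates both others in C(w,2) triples; summing gives 15 + 0 + 3 + 1 + 15 + 28 + 10 + 10 + 10 + 6 = 98 transitive triples.
Total triples C(10,3) = 120, so cyclic triples = 120 − 98 = 22.

22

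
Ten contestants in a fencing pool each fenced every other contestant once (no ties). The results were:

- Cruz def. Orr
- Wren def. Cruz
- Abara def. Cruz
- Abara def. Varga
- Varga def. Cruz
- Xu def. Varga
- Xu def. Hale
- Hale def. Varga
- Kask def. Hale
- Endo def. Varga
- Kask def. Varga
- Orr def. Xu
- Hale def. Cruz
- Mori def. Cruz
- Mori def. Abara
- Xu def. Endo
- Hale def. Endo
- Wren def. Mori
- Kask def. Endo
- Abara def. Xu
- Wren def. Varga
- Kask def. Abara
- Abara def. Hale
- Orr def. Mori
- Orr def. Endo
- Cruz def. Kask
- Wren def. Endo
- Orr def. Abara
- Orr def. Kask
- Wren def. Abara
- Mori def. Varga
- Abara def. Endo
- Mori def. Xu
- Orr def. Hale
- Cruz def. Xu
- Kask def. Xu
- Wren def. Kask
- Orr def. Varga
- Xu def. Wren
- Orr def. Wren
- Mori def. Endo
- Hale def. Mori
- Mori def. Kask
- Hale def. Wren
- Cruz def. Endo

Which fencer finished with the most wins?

Orr

Win totals: Hale 5, Varga 1, Mori 6, Kask 5, Orr 8, Wren 6, Xu 4, Endo 1, Cruz 4, Abara 5.
Orr leads with 8 wins (next highest: 6).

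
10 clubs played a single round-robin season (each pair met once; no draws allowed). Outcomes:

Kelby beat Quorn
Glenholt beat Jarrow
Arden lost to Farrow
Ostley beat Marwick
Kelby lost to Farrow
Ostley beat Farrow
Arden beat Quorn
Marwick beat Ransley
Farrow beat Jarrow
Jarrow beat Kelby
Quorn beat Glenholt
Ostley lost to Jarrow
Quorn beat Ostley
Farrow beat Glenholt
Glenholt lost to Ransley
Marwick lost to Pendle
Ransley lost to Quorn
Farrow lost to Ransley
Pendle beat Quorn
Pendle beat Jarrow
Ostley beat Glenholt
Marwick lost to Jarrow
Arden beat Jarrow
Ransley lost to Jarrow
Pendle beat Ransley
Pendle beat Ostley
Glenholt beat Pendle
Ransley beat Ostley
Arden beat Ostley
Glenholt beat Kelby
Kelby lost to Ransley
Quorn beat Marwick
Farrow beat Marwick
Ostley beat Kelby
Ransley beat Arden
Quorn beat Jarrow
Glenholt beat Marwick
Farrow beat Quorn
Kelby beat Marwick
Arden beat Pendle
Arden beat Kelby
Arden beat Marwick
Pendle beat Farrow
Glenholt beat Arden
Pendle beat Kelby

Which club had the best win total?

Win totals: Jarrow 4, Glenholt 5, Ostley 4, Quorn 5, Arden 6, Ransley 5, Pendle 7, Kelby 2, Marwick 1, Farrow 6.
Pendle leads with 7 wins (next highest: 6).

Pendle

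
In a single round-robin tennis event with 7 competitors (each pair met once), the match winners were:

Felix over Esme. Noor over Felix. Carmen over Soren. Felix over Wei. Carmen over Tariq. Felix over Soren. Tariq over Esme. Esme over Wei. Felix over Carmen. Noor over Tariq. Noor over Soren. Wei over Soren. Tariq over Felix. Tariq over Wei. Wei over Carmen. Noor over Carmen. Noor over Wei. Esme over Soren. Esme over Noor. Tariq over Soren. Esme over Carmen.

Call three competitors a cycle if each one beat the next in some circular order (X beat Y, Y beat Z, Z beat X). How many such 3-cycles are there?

Win totals: Wei 2, Noor 5, Tariq 4, Esme 4, Soren 0, Carmen 2, Felix 4.
A competitor with w wins dominates both others in C(w,2) triples; summing gives 1 + 10 + 6 + 6 + 0 + 1 + 6 = 30 transitive triples.
Total triples C(7,3) = 35, so cyclic triples = 35 − 30 = 5.

5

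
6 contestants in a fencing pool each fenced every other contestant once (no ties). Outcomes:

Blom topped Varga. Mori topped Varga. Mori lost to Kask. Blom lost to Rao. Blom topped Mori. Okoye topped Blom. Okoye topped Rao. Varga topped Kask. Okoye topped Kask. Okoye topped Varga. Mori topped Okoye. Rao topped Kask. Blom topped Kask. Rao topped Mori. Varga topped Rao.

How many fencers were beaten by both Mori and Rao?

Mori beat: Okoye, Varga.
Rao beat: Mori, Kask, Blom.
No one was beaten by both.

0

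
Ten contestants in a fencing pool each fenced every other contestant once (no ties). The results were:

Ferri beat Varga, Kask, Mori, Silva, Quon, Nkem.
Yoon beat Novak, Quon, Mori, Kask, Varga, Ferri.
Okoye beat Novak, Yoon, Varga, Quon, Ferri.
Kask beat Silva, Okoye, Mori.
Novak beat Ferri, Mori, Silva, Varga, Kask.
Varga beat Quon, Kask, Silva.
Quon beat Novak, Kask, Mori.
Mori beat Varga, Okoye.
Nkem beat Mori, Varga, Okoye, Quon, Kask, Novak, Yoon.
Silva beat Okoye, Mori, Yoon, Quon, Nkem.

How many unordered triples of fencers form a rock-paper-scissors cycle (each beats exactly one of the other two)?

29

Win totals: Silva 5, Yoon 6, Okoye 5, Varga 3, Mori 2, Quon 3, Novak 5, Ferri 6, Nkem 7, Kask 3.
A fencer with w wins dominates both others in C(w,2) triples; summing gives 10 + 15 + 10 + 3 + 1 + 3 + 10 + 15 + 21 + 3 = 91 transitive triples.
Total triples C(10,3) = 120, so cyclic triples = 120 − 91 = 29.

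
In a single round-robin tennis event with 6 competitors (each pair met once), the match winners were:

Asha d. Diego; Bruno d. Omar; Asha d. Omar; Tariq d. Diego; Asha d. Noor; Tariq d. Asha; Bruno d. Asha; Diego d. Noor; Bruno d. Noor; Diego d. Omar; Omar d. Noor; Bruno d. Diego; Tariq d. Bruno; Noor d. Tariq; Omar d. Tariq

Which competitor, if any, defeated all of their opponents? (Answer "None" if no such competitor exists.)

None

Highest win total is Bruno with 4 (out of 5 possible).
Bruno lost to Tariq, so no competitor went undefeated.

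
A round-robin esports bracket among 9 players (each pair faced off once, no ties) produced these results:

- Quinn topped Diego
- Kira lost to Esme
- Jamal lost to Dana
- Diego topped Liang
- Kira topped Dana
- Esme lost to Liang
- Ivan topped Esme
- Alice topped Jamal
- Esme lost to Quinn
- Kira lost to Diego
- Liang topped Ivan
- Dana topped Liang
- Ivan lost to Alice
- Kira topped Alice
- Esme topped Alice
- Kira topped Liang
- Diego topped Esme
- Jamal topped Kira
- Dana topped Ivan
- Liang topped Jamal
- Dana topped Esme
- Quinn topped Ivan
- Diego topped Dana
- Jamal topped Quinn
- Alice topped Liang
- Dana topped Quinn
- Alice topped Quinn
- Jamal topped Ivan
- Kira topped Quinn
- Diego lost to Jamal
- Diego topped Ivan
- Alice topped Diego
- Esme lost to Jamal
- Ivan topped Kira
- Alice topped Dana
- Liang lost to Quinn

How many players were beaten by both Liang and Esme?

0

Liang beat: Esme, Ivan, Jamal.
Esme beat: Kira, Alice.
No one was beaten by both.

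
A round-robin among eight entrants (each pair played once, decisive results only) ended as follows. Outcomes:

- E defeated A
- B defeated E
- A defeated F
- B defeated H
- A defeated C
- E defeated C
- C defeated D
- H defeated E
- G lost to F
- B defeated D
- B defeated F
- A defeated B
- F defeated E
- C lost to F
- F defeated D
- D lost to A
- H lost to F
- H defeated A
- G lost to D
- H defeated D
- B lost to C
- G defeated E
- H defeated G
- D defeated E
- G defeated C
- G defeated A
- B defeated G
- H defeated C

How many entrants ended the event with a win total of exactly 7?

Win totals: A 4, B 5, C 2, D 2, E 2, F 5, G 3, H 5.
No entrant has exactly 7 wins.

0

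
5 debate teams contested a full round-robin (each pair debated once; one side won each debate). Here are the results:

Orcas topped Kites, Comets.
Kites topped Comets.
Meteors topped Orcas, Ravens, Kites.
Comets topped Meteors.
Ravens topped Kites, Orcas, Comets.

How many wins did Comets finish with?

Comets' results: beat Meteors; lost to Ravens, Orcas, Kites.
That is 1 win.

1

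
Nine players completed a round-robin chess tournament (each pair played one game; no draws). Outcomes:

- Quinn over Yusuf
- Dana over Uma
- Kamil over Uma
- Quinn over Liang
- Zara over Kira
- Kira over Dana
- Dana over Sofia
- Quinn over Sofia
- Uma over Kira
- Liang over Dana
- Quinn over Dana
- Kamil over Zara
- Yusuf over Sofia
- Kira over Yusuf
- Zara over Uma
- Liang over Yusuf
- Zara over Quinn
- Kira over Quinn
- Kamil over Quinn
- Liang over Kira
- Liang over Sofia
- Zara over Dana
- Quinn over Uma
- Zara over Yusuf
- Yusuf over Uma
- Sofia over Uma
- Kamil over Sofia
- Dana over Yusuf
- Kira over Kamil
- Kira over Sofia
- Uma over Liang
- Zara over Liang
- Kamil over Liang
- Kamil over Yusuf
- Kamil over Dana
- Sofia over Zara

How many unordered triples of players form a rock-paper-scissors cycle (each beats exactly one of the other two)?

16

Win totals: Quinn 5, Liang 4, Zara 6, Dana 3, Yusuf 2, Sofia 2, Uma 2, Kamil 7, Kira 5.
A player with w wins dominates both others in C(w,2) triples; summing gives 10 + 6 + 15 + 3 + 1 + 1 + 1 + 21 + 10 = 68 transitive triples.
Total triples C(9,3) = 84, so cyclic triples = 84 − 68 = 16.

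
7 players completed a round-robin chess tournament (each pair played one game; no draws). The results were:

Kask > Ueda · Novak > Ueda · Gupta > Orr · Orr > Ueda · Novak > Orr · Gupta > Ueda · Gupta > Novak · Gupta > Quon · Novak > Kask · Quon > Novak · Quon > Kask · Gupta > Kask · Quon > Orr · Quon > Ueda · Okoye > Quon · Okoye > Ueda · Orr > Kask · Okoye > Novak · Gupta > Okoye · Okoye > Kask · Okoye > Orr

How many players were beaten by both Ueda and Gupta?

0

Ueda beat: no one.
Gupta beat: Orr, Ueda, Kask, Quon, Novak, Okoye.
No one was beaten by both.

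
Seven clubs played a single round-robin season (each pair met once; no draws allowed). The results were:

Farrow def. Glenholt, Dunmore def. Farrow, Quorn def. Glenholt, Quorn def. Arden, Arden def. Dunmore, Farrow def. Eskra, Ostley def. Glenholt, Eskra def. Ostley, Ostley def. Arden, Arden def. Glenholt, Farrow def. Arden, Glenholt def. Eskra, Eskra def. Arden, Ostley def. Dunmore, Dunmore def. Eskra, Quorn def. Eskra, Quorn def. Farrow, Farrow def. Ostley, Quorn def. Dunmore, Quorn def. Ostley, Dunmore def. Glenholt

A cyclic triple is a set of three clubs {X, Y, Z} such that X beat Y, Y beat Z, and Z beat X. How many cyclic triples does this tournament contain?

Win totals: Eskra 2, Arden 2, Farrow 4, Quorn 6, Ostley 3, Glenholt 1, Dunmore 3.
A club with w wins dominates both others in C(w,2) triples; summing gives 1 + 1 + 6 + 15 + 3 + 0 + 3 = 29 transitive triples.
Total triples C(7,3) = 35, so cyclic triples = 35 − 29 = 6.

6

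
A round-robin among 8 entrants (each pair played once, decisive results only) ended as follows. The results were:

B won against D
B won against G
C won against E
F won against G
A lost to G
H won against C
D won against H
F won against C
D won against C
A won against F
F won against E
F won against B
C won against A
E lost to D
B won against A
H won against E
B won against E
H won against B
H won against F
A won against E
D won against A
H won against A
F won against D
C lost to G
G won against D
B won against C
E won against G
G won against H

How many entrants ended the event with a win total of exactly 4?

2

Win totals: A 2, B 5, C 2, D 4, E 1, F 5, G 4, H 5.
Exactly 4: D, G — 2 entrants.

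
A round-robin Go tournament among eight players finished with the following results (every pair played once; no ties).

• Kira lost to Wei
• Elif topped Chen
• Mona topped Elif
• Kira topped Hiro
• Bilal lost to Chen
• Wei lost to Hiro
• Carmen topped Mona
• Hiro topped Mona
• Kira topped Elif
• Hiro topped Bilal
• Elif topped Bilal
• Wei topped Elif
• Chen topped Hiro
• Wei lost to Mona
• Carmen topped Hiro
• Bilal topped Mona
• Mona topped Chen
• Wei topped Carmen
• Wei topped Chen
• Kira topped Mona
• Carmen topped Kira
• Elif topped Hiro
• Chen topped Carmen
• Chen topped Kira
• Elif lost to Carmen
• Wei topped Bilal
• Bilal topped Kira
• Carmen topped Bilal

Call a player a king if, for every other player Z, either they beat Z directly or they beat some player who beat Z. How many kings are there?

Chen reaches everyone (king).
Elif reaches everyone (king).
Wei reaches everyone (king).
Hiro reaches everyone (king).
Carmen reaches everyone (king).
Mona reaches everyone (king).
Kira cannot reach Carmen in two steps.
Bilal cannot reach Carmen in two steps.
Kings: Chen, Elif, Wei, Hiro, Carmen, Mona — 6.

6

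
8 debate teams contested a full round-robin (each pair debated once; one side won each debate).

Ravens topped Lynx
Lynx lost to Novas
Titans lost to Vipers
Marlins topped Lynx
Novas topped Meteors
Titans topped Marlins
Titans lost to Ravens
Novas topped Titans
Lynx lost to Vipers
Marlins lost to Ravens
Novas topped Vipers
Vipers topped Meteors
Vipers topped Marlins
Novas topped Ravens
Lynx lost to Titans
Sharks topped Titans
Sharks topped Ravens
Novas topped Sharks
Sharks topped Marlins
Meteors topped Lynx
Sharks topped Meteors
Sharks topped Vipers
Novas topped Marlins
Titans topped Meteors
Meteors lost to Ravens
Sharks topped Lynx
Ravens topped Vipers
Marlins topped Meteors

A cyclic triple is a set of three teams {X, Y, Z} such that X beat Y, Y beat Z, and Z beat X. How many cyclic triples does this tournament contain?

Win totals: Vipers 4, Novas 7, Meteors 1, Sharks 6, Titans 3, Ravens 5, Lynx 0, Marlins 2.
A team with w wins dominates both others in C(w,2) triples; summing gives 6 + 21 + 0 + 15 + 3 + 10 + 0 + 1 = 56 transitive triples.
Total triples C(8,3) = 56, so cyclic triples = 56 − 56 = 0.

0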